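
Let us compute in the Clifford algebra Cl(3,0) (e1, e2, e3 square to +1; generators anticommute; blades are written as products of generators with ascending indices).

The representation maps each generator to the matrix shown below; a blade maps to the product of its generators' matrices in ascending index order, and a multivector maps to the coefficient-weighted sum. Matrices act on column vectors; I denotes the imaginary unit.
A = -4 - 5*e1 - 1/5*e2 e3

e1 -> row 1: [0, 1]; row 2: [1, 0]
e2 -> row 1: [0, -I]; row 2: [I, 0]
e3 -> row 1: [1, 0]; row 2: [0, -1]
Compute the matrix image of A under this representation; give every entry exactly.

Bivector images (products of the table entries): rho(e2 e3) = rho(e2)rho(e3) = row 1: [0, I]; row 2: [I, 0].
M = (-4)*1 + (-5)*rho(e1) + (-1/5)*rho(e2 e3), summed entrywise (1 is the identity matrix):
Answer: row 1: [-4, -5 - I/5]; row 2: [-5 - I/5, -4]


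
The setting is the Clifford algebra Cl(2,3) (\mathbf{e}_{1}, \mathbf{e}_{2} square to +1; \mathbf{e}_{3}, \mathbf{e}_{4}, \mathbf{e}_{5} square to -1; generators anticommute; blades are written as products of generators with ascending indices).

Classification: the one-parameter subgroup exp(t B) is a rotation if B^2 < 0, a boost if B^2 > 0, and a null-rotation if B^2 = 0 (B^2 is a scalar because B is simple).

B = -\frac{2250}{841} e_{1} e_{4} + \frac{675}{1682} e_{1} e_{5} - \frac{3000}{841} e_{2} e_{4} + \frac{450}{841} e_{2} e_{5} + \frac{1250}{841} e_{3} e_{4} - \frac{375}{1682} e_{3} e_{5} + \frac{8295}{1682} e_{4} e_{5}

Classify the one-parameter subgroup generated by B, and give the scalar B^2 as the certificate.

B^2 term by term: the squares give (-\frac{2250}{841})^2*(e_{1} e_{4})^2 + (\frac{675}{1682})^2*(e_{1} e_{5})^2 + (-\frac{3000}{841})^2*(e_{2} e_{4})^2 + (\frac{450}{841})^2*(e_{2} e_{5})^2 + (\frac{1250}{841})^2*(e_{3} e_{4})^2 + (-\frac{375}{1682})^2*(e_{3} e_{5})^2 + (\frac{8295}{1682})^2*(e_{4} e_{5})^2 = \frac{5062500}{707281}*(+1) + \frac{455625}{2829124}*(+1) + \frac{9000000}{707281}*(+1) + \frac{202500}{707281}*(+1) + \frac{1562500}{707281}*(-1) + \frac{140625}{2829124}*(-1) + \frac{68807025}{2829124}*(-1) = -\frac{25}{4} (each basis 2-blade squares to minus the product of its generators' squares); cross terms between blades sharing an index anticommute and cancel; the commuting (index-disjoint) pairs give grade-4 terms 2*c*c'*(blade product), which cancel blade by blade — e_{1} e_{2} e_{4} e_{5}: \frac{2025000}{707281} - \frac{2025000}{707281} = 0; e_{1} e_{3} e_{4} e_{5}: -\frac{843750}{707281} + \frac{843750}{707281} = 0; e_{2} e_{3} e_{4} e_{5}: -\frac{1125000}{707281} + \frac{1125000}{707281} = 0 — confirming B is simple. So B^2 = -\frac{25}{4}.
Answer: rotation, certificate B^2 = -\frac{25}{4}. The invariant at work: B^2 = -\frac{25}{4} is unchanged by conjugation, hence its sign classifies the subgroup whatever basis B is written in.


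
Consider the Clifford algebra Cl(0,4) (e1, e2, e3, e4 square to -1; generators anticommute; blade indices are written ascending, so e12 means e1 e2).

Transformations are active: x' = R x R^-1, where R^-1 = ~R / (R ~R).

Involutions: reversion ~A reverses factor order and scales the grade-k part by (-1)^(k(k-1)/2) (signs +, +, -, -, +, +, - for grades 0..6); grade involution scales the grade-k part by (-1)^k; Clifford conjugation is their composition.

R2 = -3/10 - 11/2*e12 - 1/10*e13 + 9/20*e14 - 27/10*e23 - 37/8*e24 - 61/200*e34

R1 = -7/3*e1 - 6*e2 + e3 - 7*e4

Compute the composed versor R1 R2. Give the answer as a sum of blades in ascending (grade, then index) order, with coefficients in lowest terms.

Distribute over the terms of R1 (each basis-blade product reordered to ascending indices, repeated generators contracted through their squares):
(-7/3*e1) R2 = 7/10*e1 - 77/6*e2 - 7/30*e3 + 21/20*e4 + 63/10*e123 + 259/24*e124 + 427/600*e134
(-6*e2) R2 = 33*e1 + 9/5*e2 - 81/5*e3 - 111/4*e4 - 3/5*e123 + 27/10*e124 + 183/100*e234
(e3) R2 = -1/10*e1 - 27/10*e2 - 3/10*e3 + 61/200*e4 - 11/2*e123 - 9/20*e134 + 37/8*e234
(-7*e4) R2 = -63/20*e1 + 259/8*e2 + 427/200*e3 + 21/10*e4 + 77/2*e124 + 7/10*e134 + 189/10*e234
Summing the partial products and collecting blades:
Answer: 609/20*e1 + 2237/120*e2 - 8759/600*e3 - 4859/200*e4 + 1/5*e123 + 6239/120*e124 + 577/600*e134 + 5071/200*e234


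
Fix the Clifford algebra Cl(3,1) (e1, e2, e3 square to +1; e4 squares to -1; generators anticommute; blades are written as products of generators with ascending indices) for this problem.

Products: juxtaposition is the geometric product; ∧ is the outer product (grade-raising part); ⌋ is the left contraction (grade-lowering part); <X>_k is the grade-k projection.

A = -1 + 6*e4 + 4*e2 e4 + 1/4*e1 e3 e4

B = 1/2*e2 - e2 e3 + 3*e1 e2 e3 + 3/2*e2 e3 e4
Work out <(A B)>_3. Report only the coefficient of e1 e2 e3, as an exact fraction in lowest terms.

step 1: -1/2*e2 - 6*e3 - 2*e4 + 3/8*e1 e2 - 8*e2 e3 - 15/4*e2 e4 - 4*e3 e4 - 3*e1 e2 e3 + 1/4*e1 e2 e4 + 12*e1 e3 e4 - 15/2*e2 e3 e4 - 143/8*e1 e2 e3 e4
step 2: -3*e1 e2 e3 + 1/4*e1 e2 e4 + 12*e1 e3 e4 - 15/2*e2 e3 e4
Answer: -3


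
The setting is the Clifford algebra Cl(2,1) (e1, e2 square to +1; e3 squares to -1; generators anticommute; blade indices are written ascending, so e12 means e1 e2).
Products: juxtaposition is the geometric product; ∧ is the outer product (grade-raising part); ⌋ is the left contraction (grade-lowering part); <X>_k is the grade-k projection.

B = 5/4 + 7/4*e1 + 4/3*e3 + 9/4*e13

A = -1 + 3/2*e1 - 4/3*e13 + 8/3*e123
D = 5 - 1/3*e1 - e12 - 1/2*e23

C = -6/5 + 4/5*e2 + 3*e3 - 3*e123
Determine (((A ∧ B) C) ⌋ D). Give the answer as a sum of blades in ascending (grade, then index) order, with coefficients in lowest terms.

step 1: -5/4 + 1/8*e1 - 4/3*e3 - 23/12*e13 + 10/3*e123
step 2: -9/2 + 28/5*e1 - 27/4*e2 - 43/20*e3 - 139/10*e12 + 1/120*e13 + 83/120*e23 + 77/60*e123
step 3: -3089/80 - 21/4*e1 - 181/40*e2 + 27/8*e3 + 9/2*e12 + 9/4*e23
Answer: -3089/80 - 21/4*e1 - 181/40*e2 + 27/8*e3 + 9/2*e12 + 9/4*e23


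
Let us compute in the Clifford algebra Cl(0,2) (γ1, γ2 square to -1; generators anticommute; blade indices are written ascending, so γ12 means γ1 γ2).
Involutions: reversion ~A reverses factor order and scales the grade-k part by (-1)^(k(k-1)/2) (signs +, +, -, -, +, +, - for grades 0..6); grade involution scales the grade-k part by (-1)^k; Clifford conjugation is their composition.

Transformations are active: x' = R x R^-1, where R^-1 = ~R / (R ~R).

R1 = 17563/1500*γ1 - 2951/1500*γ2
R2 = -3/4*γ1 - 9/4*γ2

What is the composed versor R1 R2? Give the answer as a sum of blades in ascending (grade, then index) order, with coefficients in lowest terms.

Distribute over the terms of R1 (each basis-blade product reordered to ascending indices, repeated generators contracted through their squares):
(17563/1500*γ1) R2 = 17563/2000 - 52689/2000*γ12
(-2951/1500*γ2) R2 = -8853/2000 - 2951/2000*γ12
Summing the partial products and collecting blades:
Answer: 871/200 - 1391/50*γ12


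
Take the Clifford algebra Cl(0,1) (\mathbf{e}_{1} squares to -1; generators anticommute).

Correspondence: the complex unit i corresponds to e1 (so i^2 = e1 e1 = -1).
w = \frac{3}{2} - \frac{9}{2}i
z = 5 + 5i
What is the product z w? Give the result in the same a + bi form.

In blades: z = 5 + 5 e_{1}, w = \frac{3}{2} - \frac{9}{2} e_{1}.
Distribute z over w term by term (generator squares from the signature, products reordered to ascending indices): (5)*w = \frac{15}{2} - \frac{45}{2} e_{1}; (5 e_{1})*w = \frac{45}{2} + \frac{15}{2} e_{1}.
Sum: 30 - 15 e_{1}; translating back through the correspondence:
Answer: 30 - 15i


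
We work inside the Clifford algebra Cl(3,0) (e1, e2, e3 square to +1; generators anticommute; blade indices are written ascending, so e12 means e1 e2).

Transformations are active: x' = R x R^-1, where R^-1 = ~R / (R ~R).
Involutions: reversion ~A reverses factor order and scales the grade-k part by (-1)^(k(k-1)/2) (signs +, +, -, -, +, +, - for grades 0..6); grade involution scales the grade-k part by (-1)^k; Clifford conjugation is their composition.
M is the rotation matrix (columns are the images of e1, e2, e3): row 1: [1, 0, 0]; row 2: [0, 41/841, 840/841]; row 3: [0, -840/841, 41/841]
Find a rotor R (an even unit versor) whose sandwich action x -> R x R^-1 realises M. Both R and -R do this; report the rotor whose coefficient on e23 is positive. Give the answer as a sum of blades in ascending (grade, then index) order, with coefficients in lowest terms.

Method: write R = a + b12*e12 + b13*e13 + b23*e23 with a^2 + b12^2 + b13^2 + b23^2 = 1 (so R^-1 = ~R). Expanding the columns R e_j ~R gives tr M = 4a^2 - 1 and, from the antisymmetric part, M21 - M12 = -4a*b12, M13 - M31 = 4a*b13, M32 - M23 = -4a*b23.
Here tr M = 923/841, so a^2 = (1 + tr M)/4 = 441/841 and a = ±21/29. Taking a = 21/29: M21 - M12 = 0, M13 - M31 = 0, M32 - M23 = -1680/841, giving b12 = 0, b13 = 0, b23 = 20/29, i.e. R = 21/29 + 20/29*e23.
Its e23 coefficient is already positive.
Answer: 21/29 + 20/29*e23. Sheet selection: the two-to-one cover makes ±R indistinguishable at the matrix level (trace 923/841), so uniqueness comes from the required sign on e23.


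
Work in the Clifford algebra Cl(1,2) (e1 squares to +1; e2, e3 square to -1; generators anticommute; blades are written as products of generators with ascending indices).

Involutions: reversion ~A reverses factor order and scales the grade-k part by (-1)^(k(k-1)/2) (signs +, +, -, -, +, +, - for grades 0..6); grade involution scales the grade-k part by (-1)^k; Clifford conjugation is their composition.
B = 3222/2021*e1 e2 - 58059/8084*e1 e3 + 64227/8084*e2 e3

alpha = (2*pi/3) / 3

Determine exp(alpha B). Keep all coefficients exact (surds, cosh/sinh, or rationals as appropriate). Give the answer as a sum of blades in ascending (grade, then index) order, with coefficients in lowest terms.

B^2 term by term: the squares give (3222/2021)^2*(e1 e2)^2 + (-58059/8084)^2*(e1 e3)^2 + (64227/8084)^2*(e2 e3)^2 = 10381284/4084441*(+1) + 3370847481/65351056*(+1) + 4125107529/65351056*(-1) = -9 (each basis 2-blade squares to minus the product of its generators' squares); cross terms between blades sharing an index anticommute and cancel. So B^2 = -9.
B^2 = -9 — since the square is negative, the closed form is circular: l = 3, alpha*l = 2*pi/3, so exp(alpha B) = cos(2*pi/3) + (sin(2*pi/3)/3)*B = -1/2 + (sqrt(3)/6)*B.
Answer: -1/2 + 537*sqrt(3)/2021*e1 e2 - 19353*sqrt(3)/16168*e1 e3 + 21409*sqrt(3)/16168*e2 e3


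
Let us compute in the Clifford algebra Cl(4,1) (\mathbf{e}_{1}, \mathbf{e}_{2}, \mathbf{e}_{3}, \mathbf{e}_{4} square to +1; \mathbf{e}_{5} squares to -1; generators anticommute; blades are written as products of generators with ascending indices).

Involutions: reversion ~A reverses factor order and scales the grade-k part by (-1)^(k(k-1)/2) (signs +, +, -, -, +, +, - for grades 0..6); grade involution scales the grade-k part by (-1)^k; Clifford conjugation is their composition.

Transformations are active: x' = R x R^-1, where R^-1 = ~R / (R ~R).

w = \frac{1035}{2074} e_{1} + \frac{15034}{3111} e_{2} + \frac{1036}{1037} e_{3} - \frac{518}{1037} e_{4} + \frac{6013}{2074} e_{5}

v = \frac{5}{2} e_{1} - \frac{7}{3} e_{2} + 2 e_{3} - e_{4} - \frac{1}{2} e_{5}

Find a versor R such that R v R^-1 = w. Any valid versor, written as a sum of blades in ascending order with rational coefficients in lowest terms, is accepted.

The midline construction: v and w both square to \frac{148}{9}, so reflecting in their sum \frac{3110}{1037} e_{1} + \frac{7775}{3111} e_{2} + \frac{3110}{1037} e_{3} - \frac{1555}{1037} e_{4} + \frac{2488}{1037} e_{5} exchanges them.
Answer: \frac{3110}{1037} e_{1} + \frac{7775}{3111} e_{2} + \frac{3110}{1037} e_{3} - \frac{1555}{1037} e_{4} + \frac{2488}{1037} e_{5}


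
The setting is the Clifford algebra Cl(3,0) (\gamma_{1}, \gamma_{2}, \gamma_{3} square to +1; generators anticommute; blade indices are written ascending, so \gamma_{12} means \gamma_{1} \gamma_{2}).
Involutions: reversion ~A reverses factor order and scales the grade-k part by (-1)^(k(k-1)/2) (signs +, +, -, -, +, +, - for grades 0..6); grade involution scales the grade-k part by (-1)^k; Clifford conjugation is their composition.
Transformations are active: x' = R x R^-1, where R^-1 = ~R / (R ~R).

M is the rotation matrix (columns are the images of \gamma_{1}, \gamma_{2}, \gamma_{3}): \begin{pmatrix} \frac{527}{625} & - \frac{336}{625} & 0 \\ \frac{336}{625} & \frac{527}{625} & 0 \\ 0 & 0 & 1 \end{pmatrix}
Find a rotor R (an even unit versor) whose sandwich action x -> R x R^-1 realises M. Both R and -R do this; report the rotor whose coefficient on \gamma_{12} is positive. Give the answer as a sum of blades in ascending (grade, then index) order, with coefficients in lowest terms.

Method: write R = a + b12*\gamma_{12} + b13*\gamma_{13} + b23*\gamma_{23} with a^2 + b12^2 + b13^2 + b23^2 = 1 (so R^-1 = ~R). Expanding the columns R e_j ~R gives tr M = 4a^2 - 1 and, from the antisymmetric part, M21 - M12 = -4a*b12, M13 - M31 = 4a*b13, M32 - M23 = -4a*b23.
Here tr M = \frac{1679}{625}, so a^2 = (1 + tr M)/4 = \frac{576}{625} and a = ±\frac{24}{25}. Taking a = \frac{24}{25}: M21 - M12 = \frac{672}{625}, M13 - M31 = 0, M32 - M23 = 0, giving b12 = -\frac{7}{25}, b13 = 0, b23 = 0, i.e. R = \frac{24}{25} - \frac{7}{25} \gamma_{12}.
Its \gamma_{12} coefficient is negative, so report the other preimage -R.
Answer: -\frac{24}{25} + \frac{7}{25} \gamma_{12}. Sheet selection: the two-to-one cover makes ±R indistinguishable at the matrix level (trace \frac{1679}{625}), so uniqueness comes from the required sign on \gamma_{12}.


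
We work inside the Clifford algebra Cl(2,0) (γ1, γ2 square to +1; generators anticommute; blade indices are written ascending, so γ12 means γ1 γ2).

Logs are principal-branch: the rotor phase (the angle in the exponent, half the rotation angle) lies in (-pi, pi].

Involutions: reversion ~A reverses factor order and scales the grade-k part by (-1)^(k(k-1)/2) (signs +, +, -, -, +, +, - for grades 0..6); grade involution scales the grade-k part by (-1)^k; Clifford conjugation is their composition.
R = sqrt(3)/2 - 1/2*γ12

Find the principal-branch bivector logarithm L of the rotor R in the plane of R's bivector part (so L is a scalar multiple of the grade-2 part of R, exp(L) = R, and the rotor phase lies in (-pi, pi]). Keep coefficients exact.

The scalar part of R is sqrt(3)/2, so the principal-branch rotor phase is pinned; divide the bivector part by its sine to get the unit plane — L is the phase times that plane.
Concretely: cos(phase) = sqrt(3)/2 gives phase = ±pi/6, and since phase/sin(phase) is even the sign is immaterial: L = (phase/sin(phase)) * <R>_2 = (pi/3) * <R>_2.
Answer: -pi/6*γ12


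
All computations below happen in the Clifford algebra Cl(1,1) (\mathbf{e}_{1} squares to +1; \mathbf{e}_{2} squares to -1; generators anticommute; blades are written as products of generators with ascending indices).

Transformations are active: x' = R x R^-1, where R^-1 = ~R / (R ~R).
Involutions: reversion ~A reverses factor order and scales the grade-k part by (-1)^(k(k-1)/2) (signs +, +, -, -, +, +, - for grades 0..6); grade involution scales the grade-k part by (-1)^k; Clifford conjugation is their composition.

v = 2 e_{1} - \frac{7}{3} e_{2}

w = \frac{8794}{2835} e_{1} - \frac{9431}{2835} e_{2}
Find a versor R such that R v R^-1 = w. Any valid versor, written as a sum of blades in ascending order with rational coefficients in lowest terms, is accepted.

Construction: equal norms (both -\frac{13}{9}) license R = v + w = \frac{14464}{2835} e_{1} - \frac{16046}{2835} e_{2} — nothing changes along that direction, while (v - w)/2 changes sign, so v maps onto w.
Answer: \frac{14464}{2835} e_{1} - \frac{16046}{2835} e_{2}


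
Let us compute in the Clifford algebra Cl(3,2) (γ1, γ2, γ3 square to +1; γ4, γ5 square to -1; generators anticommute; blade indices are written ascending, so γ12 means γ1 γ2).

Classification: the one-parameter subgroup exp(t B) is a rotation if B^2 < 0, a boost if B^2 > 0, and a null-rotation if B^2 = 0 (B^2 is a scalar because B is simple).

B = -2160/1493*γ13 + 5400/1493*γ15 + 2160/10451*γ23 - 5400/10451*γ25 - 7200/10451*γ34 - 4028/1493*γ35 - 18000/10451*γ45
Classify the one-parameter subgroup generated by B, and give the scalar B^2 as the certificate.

B^2 term by term: the squares give (-2160/1493)^2*(γ13)^2 + (5400/1493)^2*(γ15)^2 + (2160/10451)^2*(γ23)^2 + (-5400/10451)^2*(γ25)^2 + (-7200/10451)^2*(γ34)^2 + (-4028/1493)^2*(γ35)^2 + (-18000/10451)^2*(γ45)^2 = 4665600/2229049*(-1) + 29160000/2229049*(+1) + 4665600/109223401*(-1) + 29160000/109223401*(+1) + 51840000/109223401*(+1) + 16224784/2229049*(+1) + 324000000/109223401*(-1) = 16 (each basis 2-blade squares to minus the product of its generators' squares); cross terms between blades sharing an index anticommute and cancel; the commuting (index-disjoint) pairs give grade-4 terms 2*c*c'*(blade product), which cancel blade by blade — γ1235: -23328000/15603343 + 23328000/15603343 = 0; γ1345: 77760000/15603343 - 77760000/15603343 = 0; γ2345: -77760000/109223401 + 77760000/109223401 = 0 — confirming B is simple. So B^2 = 16.
Answer: boost, certificate B^2 = 16. Certificate logic: 16 is a conjugation-invariant scalar, so its sign fixes rotation versus boost versus null-rotation outright.


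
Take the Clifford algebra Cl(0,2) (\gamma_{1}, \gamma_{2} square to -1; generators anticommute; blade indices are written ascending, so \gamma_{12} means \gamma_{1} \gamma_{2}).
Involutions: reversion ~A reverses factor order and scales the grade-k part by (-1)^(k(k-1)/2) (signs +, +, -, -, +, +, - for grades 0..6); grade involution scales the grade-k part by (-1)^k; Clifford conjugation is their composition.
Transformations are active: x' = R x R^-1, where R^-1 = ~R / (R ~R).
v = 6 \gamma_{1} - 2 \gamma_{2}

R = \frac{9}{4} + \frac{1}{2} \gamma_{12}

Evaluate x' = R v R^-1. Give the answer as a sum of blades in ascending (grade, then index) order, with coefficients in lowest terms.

~R = \frac{9}{4} - \frac{1}{2} \gamma_{12}, and R ~R = \frac{85}{16}, so R^-1 = ~R / (\frac{85}{16}).
R v = \frac{29}{2} \gamma_{1} - \frac{3}{2} \gamma_{2}
Answer: \frac{534}{85} \gamma_{1} + \frac{62}{85} \gamma_{2}


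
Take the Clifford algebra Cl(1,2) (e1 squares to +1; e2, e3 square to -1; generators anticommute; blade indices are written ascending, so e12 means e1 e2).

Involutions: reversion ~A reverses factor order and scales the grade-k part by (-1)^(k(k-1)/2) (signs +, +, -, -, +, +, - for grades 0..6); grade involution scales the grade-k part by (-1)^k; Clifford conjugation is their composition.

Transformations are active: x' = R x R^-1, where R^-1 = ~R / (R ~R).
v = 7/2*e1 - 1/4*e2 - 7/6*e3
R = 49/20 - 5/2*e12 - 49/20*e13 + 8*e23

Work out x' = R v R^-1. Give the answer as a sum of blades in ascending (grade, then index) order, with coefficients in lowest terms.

~R = 49/20 + 5/2*e12 + 49/20*e13 - 8*e23, and R ~R = 231/4, so R^-1 = ~R / (231/4).
R v = 611/120*e1 + 4193/240*e2 + 223/60*e3 + 7273/240*e123
Answer: 52747/9900*e1 - 151/180*e2 + 13549/3300*e3


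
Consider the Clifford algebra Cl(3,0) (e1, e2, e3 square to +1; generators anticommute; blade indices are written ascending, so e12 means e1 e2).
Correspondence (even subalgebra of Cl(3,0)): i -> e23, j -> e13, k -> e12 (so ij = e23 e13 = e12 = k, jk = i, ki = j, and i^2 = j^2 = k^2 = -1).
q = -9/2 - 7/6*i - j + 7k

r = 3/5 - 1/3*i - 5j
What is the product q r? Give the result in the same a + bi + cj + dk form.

In blades: q = -9/2 + 7*e12 - e13 - 7/6*e23, r = 3/5 - 5*e13 - 1/3*e23.
Distribute q over r term by term (generator squares from the signature, products reordered to ascending indices): (-9/2)*r = -27/10 + 45/2*e13 + 3/2*e23; (7*e12)*r = 21/5*e12 - 7/3*e13 + 35*e23; (-e13)*r = -5 - 1/3*e12 - 3/5*e13; (-7/6*e23)*r = -7/18 + 35/6*e12 - 7/10*e23.
Sum: -364/45 + 97/10*e12 + 587/30*e13 + 179/5*e23; translating back through the correspondence:
Answer: -364/45 + 179/5*i + 587/30*j + 97/10*k


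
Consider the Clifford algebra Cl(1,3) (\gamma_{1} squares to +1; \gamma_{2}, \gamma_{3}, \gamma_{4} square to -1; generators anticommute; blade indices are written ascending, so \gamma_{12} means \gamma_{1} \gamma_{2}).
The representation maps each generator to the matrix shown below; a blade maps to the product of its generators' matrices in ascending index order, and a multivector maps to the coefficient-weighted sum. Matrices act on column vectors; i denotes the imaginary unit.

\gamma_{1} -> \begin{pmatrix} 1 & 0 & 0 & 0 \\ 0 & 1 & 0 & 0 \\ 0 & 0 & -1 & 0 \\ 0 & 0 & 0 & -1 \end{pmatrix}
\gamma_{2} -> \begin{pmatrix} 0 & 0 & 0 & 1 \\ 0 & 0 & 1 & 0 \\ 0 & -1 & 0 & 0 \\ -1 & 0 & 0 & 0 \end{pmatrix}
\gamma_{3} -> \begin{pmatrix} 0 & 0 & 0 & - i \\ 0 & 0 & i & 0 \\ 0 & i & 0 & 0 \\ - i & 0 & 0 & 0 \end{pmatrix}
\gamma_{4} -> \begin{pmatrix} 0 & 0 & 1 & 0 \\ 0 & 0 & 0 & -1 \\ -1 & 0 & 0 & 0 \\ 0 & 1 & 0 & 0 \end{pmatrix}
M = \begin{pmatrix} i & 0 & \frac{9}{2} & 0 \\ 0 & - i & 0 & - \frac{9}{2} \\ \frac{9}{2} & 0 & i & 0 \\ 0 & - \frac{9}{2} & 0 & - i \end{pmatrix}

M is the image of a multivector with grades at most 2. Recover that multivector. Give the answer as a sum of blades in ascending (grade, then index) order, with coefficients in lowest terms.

Method: the blade images are trace-orthogonal — tr(rho(e_A) rho(e_B)^-1) = 4 if A = B and 0 otherwise — and rho(e_A)^-1 = (e_A)^2 * rho(e_A) with (e_A)^2 = +1 or -1, so the coefficient of e_A in the preimage is (e_A)^2 * tr(M rho(e_A))/4.
Nonzero projections over blades of grade <= 2: \gamma_{14}: (\gamma_{14})^2 = +1, tr(M rho(\gamma_{14})) = 18, coefficient \frac{9}{2}; \gamma_{23}: (\gamma_{23})^2 = -1, tr(M rho(\gamma_{23})) = 4, coefficient -1. Every other blade of grade <= 2 projects to 0.
Answer: \frac{9}{2} \gamma_{14} - \gamma_{23}


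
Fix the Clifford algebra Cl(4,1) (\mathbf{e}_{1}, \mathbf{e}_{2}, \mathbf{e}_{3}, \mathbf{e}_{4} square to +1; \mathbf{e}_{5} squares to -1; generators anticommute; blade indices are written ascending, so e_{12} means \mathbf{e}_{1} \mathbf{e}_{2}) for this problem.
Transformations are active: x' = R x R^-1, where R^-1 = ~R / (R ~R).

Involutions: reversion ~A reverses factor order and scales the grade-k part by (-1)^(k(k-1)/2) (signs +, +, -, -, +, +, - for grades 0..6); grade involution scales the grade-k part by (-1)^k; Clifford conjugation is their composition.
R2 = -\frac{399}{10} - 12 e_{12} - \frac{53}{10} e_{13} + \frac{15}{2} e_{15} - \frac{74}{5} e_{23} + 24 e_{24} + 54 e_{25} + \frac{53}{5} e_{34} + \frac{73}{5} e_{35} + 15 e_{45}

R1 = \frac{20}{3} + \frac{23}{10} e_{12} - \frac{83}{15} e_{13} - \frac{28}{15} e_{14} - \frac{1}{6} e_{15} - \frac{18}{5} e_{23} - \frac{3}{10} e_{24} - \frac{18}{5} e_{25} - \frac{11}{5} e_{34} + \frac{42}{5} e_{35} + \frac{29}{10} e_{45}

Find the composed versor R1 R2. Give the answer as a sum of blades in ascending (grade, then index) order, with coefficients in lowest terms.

Distribute over the grade parts of R2 (each basis-blade product reordered to ascending indices, repeated generators contracted through their squares):
R1 <R2>_0 (= -\frac{399}{10}) = -266 - \frac{9177}{100} e_{12} + \frac{11039}{50} e_{13} + \frac{1862}{25} e_{14} + \frac{133}{20} e_{15} + \frac{3591}{25} e_{23} + \frac{1197}{100} e_{24} + \frac{3591}{25} e_{25} + \frac{4389}{50} e_{34} - \frac{8379}{25} e_{35} - \frac{11571}{100} e_{45}
R1 <R2>_2 (= -12 e_{12} - \frac{53}{10} e_{13} + \frac{15}{2} e_{15} - \frac{74}{5} e_{23} + 24 e_{24} + 54 e_{25} + \frac{53}{5} e_{34} + \frac{73}{5} e_{35} + 15 e_{45}) = -\frac{16199}{300} - \frac{6001}{75} e_{12} - \frac{7911}{50} e_{13} - \frac{12889}{300} e_{14} + \frac{1001}{15} e_{15} - \frac{172757}{300} e_{23} - \frac{2473}{25} e_{24} + \frac{34241}{100} e_{25} + \frac{12753}{50} e_{34} + \frac{97097}{300} e_{35} + \frac{4124}{25} e_{45} + \frac{12577}{60} e_{1234} + \frac{5639}{30} e_{1235} + \frac{377}{4} e_{1245} - \frac{5363}{60} e_{1345} - \frac{4511}{10} e_{2345}
Summing the partial products and collecting blades:
Answer: -\frac{95999}{300} - \frac{10307}{60} e_{12} + \frac{1564}{25} e_{13} + \frac{1891}{60} e_{14} + \frac{4403}{60} e_{15} - \frac{25933}{60} e_{23} - \frac{1739}{20} e_{24} + \frac{9721}{20} e_{25} + \frac{8571}{25} e_{34} - \frac{3451}{300} e_{35} + \frac{197}{4} e_{45} + \frac{12577}{60} e_{1234} + \frac{5639}{30} e_{1235} + \frac{377}{4} e_{1245} - \frac{5363}{60} e_{1345} - \frac{4511}{10} e_{2345}


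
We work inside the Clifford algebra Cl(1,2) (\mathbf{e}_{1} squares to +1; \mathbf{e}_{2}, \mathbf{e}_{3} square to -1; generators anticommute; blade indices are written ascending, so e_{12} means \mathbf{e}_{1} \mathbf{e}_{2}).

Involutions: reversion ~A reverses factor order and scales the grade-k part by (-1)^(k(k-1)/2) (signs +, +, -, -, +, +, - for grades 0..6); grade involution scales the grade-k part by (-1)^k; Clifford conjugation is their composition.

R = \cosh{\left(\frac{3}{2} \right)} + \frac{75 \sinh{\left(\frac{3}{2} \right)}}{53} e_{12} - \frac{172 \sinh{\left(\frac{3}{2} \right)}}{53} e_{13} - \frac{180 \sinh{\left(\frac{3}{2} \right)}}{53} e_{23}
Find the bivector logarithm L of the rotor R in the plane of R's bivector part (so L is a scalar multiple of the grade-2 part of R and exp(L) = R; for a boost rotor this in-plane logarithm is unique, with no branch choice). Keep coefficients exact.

The scalar part of R is \cosh{\left(\frac{3}{2} \right)}, which determines |rapidity| via cosh; the sign lives in the bivector part, and pairing them (bivector part over sinh of the rapidity = the plane) gives the unique in-plane L = rapidity * plane.
Concretely: cosh(rapidity) = \cosh{\left(\frac{3}{2} \right)} gives rapidity = ±\frac{3}{2}, and since rapidity/sinh(rapidity) is even the sign is immaterial: L = (rapidity/sinh(rapidity)) * <R>_2 = (\frac{3}{2 \sinh{\left(\frac{3}{2} \right)}}) * <R>_2.
Answer: \frac{225}{106} e_{12} - \frac{258}{53} e_{13} - \frac{270}{53} e_{23}


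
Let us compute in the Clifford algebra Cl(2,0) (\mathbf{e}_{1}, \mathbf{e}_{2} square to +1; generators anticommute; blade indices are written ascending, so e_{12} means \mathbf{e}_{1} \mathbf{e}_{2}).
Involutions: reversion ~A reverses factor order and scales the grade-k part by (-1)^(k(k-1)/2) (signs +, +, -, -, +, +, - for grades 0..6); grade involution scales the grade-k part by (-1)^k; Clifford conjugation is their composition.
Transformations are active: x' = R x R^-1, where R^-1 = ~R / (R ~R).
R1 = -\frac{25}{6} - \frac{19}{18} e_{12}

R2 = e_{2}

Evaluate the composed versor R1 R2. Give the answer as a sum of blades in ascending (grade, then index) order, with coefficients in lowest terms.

Distribute over the terms of R2 (each basis-blade product reordered to ascending indices, repeated generators contracted through their squares):
R1 (e_{2}) = -\frac{19}{18} e_{1} - \frac{25}{6} e_{2}
Answer: -\frac{19}{18} e_{1} - \frac{25}{6} e_{2}


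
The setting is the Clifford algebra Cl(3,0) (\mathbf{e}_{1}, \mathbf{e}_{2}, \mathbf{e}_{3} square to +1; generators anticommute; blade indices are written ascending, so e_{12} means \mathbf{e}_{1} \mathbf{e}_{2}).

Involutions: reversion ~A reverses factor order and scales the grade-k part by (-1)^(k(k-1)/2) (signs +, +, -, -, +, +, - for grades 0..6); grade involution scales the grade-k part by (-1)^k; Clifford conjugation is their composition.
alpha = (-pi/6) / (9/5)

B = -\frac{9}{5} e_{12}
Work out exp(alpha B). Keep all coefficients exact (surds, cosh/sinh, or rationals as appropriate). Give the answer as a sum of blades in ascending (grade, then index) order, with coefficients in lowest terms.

B^2 = (-\frac{9}{5})^2*(e_{12})^2 = \frac{81}{25}*(-1) = -\frac{81}{25} (a basis 2-blade squares to minus the product of its generators' squares).
B^2 = -\frac{81}{25} — the negative square puts this in the circular regime; l = \frac{9}{5}, alpha*l = - \frac{\pi}{6}, so exp(alpha B) = cos(- \frac{\pi}{6}) + (sin(- \frac{\pi}{6})/(\frac{9}{5}))*B = \frac{\sqrt{3}}{2} + (- \frac{5}{18})*B.
Answer: \frac{\sqrt{3}}{2} + \frac{1}{2} e_{12}


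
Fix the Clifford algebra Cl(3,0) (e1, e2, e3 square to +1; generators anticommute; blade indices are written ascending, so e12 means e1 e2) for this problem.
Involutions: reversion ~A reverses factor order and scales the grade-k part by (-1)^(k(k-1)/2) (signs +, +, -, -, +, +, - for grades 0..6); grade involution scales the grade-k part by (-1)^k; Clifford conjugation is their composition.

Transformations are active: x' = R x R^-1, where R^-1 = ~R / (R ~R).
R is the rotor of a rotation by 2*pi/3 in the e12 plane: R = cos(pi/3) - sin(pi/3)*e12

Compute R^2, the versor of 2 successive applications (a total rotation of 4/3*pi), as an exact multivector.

Half-angle bookkeeping: 2 applications in e12 add up to rotor phase 2*pi/3 = 2*pi/3, so R^2 = cos(2*pi/3) - sin(2*pi/3)*e12.
cos(2*pi/3) = -1/2 and sin(2*pi/3) = sqrt(3)/2, so R^2 = -1/2 - sqrt(3)/2*e12. The net rotation is 4/3*pi; the rotor keeps the half-angle phase exactly.
Answer: -1/2 - sqrt(3)/2*e12


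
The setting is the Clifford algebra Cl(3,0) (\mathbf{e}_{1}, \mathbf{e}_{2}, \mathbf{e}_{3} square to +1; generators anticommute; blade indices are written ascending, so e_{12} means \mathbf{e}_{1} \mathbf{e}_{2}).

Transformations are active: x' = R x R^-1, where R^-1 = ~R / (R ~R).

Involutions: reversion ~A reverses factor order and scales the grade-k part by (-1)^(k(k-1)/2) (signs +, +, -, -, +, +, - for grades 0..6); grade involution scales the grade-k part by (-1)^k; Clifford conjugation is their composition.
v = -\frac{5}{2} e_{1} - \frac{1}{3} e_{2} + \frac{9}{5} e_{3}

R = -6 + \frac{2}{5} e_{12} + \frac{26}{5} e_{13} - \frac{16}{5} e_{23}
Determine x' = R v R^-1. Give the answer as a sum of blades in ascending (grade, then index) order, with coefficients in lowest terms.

~R = -6 - \frac{2}{5} e_{12} - \frac{26}{5} e_{13} + \frac{16}{5} e_{23}, and R ~R = \frac{1836}{25}, so R^-1 = ~R / (\frac{1836}{25}).
R v = \frac{1817}{75} e_{1} - \frac{69}{25} e_{2} + \frac{17}{15} e_{3} + \frac{784}{75} e_{123}
Answer: -\frac{32629}{13770} e_{1} - \frac{4792}{6885} e_{2} - \frac{12884}{6885} e_{3}


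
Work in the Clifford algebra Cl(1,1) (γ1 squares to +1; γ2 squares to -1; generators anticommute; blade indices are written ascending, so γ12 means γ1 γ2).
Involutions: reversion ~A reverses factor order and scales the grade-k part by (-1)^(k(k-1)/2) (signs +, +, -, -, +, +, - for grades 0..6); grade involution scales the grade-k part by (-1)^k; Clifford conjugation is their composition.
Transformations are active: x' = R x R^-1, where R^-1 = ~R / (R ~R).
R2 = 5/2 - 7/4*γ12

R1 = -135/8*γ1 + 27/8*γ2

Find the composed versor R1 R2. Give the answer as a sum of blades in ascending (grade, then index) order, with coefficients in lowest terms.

Distribute over the terms of R1 (each basis-blade product reordered to ascending indices, repeated generators contracted through their squares):
(-135/8*γ1) R2 = -675/16*γ1 + 945/32*γ2
(27/8*γ2) R2 = -189/32*γ1 + 135/16*γ2
Summing the partial products and collecting blades:
Answer: -1539/32*γ1 + 1215/32*γ2


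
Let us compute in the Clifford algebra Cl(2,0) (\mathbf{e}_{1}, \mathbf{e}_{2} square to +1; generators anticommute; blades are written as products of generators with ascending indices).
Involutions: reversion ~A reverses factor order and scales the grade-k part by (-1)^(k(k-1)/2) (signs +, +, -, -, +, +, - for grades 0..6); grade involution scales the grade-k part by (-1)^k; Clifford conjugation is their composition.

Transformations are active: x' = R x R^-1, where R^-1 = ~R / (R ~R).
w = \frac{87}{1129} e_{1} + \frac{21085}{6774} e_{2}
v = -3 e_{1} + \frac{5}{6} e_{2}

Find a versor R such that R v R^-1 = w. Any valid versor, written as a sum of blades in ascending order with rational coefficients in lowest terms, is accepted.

A norm check does it: q(v) = q(w) = \frac{349}{36}, hence R = v + w = -\frac{3300}{1129} e_{1} + \frac{4455}{1129} e_{2} realises the map — parallel part kept, (v - w)/2 negated, v carried to w.
Answer: -\frac{3300}{1129} e_{1} + \frac{4455}{1129} e_{2}


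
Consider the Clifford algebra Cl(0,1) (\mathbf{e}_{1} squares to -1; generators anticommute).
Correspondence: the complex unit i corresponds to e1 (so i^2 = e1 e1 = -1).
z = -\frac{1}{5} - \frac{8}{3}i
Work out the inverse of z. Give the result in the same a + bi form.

In blades: z = -\frac{1}{5} - \frac{8}{3} e_{1}.
With qbar = -\frac{1}{5} + \frac{8}{3} e_{1} (scalar fixed, mapped units negated), z qbar = \frac{1609}{225} (the sum of squared coefficients), so z^-1 = qbar / (\frac{1609}{225}) = -\frac{45}{1609} + \frac{600}{1609} e_{1}; translating back:
Answer: -\frac{45}{1609} + \frac{600}{1609}i


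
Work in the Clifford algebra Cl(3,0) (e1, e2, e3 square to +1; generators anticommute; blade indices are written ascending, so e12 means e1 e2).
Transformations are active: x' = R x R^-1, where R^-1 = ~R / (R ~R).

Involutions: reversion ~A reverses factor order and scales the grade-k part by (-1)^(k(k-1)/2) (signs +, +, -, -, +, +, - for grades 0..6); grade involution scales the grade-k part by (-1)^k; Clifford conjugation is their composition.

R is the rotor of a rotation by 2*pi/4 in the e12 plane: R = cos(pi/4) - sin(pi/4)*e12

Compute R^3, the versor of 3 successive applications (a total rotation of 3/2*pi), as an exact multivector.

The rotor phase is half the rotation angle and phases add under composition, so 3 steps in the e12 plane accumulate phase 3*(pi/4) = 3*pi/4: R^3 = cos(3*pi/4) - sin(3*pi/4)*e12.
cos(3*pi/4) = -sqrt(2)/2 and sin(3*pi/4) = sqrt(2)/2, so R^3 = -sqrt(2)/2 - sqrt(2)/2*e12. The net rotation is 3/2*pi; the rotor keeps the half-angle phase exactly.
Answer: -sqrt(2)/2 - sqrt(2)/2*e12


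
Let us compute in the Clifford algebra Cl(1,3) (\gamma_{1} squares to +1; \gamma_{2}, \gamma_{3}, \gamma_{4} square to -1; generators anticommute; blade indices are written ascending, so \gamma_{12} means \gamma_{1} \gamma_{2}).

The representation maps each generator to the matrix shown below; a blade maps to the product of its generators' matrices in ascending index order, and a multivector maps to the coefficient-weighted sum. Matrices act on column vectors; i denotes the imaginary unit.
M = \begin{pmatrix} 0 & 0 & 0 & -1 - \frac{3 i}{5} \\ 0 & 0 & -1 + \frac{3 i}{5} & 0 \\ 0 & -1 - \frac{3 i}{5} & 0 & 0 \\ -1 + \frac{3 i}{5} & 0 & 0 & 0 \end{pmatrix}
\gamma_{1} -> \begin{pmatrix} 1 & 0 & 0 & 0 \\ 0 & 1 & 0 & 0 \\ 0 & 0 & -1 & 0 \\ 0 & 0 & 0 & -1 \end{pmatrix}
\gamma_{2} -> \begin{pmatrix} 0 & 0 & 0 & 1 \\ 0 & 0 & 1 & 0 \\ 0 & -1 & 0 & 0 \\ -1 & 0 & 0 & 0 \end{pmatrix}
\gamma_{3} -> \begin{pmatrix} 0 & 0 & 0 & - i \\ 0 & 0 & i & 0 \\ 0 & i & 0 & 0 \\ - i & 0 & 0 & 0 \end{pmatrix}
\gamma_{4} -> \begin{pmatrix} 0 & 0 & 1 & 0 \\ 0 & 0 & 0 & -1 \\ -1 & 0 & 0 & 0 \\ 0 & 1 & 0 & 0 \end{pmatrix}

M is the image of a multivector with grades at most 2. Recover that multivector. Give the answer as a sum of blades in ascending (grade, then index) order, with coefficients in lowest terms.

Method: the blade images are trace-orthogonal — tr(rho(e_A) rho(e_B)^-1) = 4 if A = B and 0 otherwise — and rho(e_A)^-1 = (e_A)^2 * rho(e_A) with (e_A)^2 = +1 or -1, so the coefficient of e_A in the preimage is (e_A)^2 * tr(M rho(e_A))/4.
Nonzero projections over blades of grade <= 2: \gamma_{12}: (\gamma_{12})^2 = +1, tr(M rho(\gamma_{12})) = -4, coefficient -1; \gamma_{13}: (\gamma_{13})^2 = +1, tr(M rho(\gamma_{13})) = \frac{12}{5}, coefficient \frac{3}{5}. Every other blade of grade <= 2 projects to 0.
Answer: -\gamma_{12} + \frac{3}{5} \gamma_{13}


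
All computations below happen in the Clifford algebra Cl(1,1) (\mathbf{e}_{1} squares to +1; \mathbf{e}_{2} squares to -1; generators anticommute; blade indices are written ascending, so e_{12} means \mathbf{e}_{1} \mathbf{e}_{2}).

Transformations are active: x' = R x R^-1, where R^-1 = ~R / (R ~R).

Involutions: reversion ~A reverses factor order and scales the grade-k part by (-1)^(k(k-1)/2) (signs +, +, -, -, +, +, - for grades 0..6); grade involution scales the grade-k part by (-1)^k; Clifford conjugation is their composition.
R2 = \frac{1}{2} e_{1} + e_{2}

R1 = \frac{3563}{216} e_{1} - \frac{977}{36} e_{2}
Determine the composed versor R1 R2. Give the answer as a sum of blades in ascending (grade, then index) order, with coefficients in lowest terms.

Distribute over the terms of R1 (each basis-blade product reordered to ascending indices, repeated generators contracted through their squares):
(\frac{3563}{216} e_{1}) R2 = \frac{3563}{432} + \frac{3563}{216} e_{12}
(-\frac{977}{36} e_{2}) R2 = \frac{977}{36} + \frac{977}{72} e_{12}
Summing the partial products and collecting blades:
Answer: \frac{15287}{432} + \frac{3247}{108} e_{12}


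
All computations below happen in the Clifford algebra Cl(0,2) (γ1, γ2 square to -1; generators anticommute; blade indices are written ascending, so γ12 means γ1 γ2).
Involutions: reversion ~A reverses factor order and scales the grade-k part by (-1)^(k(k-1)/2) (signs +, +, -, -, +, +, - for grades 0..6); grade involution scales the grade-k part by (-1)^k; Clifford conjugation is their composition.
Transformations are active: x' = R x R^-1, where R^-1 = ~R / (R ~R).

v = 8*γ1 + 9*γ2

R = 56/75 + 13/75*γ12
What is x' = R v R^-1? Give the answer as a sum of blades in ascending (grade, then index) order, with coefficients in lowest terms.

~R = 56/75 - 13/75*γ12, and R ~R = 661/1125, so R^-1 = ~R / (661/1125).
R v = 331/75*γ1 + 608/75*γ2
Answer: 10632/3305*γ1 + 38351/3305*γ2


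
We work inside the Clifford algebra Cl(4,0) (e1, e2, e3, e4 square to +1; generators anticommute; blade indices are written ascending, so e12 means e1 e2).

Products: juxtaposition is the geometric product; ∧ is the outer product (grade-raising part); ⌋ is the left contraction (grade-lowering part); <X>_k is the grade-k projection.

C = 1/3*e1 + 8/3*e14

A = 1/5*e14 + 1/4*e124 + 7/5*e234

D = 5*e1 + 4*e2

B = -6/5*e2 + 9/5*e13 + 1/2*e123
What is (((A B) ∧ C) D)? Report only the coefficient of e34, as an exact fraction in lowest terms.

step 1: e14 - 239/200*e34 + 69/25*e124 - 11/20*e234
step 2: -239/600*e134 + 11/60*e1234
step 3: -239/120*e34 + 11/15*e134 - 11/12*e234 - 239/150*e1234
Answer: -239/120


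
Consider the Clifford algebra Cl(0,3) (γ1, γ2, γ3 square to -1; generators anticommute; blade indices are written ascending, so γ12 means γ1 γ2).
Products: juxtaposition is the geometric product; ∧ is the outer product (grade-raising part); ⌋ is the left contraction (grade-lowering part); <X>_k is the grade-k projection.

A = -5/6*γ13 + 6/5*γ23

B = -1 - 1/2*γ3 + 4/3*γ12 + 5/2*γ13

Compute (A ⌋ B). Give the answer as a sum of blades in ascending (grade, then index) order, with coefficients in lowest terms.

step 1: 25/12
Answer: 25/12


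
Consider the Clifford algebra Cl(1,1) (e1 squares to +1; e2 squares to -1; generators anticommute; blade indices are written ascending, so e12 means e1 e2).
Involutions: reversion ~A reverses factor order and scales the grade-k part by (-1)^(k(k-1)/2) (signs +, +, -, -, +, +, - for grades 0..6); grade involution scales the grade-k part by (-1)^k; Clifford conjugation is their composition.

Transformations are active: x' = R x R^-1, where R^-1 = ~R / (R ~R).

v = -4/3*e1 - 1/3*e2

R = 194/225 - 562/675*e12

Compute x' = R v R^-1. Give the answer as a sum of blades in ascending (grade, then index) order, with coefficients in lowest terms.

~R = 194/225 + 562/675*e12, and R ~R = 4576/91125, so R^-1 = ~R / (4576/91125).
R v = -578/405*e1 - 566/405*e2
Answer: -81811/1716*e1 - 81781/1716*e2


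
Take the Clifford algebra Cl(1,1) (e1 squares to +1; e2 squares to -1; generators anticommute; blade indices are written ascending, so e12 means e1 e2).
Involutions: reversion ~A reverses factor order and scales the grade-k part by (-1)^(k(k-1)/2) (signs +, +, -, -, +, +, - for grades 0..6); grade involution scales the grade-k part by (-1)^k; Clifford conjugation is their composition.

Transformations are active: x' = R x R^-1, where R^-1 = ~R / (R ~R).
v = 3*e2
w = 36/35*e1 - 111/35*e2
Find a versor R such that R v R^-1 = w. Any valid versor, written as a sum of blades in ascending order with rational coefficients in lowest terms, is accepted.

Sketch: the shared square -9 makes R = v + w = 36/35*e1 - 6/35*e2 the natural versor; its sandwich fixes that direction, negates (v - w)/2, and sends v to w.
Answer: 36/35*e1 - 6/35*e2
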